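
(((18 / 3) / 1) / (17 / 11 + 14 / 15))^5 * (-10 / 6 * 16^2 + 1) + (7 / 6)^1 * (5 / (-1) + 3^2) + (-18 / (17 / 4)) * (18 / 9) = -20647263327077823506 / 583695998633499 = -35373.32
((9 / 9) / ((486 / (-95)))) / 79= -95 / 38394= -0.00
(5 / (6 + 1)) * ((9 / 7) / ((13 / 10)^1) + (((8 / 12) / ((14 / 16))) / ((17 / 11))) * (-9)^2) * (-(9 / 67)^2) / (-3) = 8546310 / 48611381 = 0.18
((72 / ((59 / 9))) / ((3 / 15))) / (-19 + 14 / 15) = -48600 / 15989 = -3.04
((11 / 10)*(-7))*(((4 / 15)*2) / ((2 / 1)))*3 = -154 / 25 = -6.16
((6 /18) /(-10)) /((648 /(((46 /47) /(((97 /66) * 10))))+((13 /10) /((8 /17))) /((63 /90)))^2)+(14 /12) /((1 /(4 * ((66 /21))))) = 4184828237891206268 /285329198044879935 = 14.67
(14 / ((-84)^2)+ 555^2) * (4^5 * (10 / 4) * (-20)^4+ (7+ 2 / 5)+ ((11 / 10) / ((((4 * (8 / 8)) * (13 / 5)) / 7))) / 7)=4723694094587382529 / 37440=126167043124662.99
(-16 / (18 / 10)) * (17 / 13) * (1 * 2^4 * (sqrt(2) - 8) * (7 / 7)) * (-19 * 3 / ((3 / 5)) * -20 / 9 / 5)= 66150400 / 1053 - 8268800 * sqrt(2) / 1053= 51715.62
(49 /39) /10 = 49 /390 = 0.13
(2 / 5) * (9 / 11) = 18 / 55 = 0.33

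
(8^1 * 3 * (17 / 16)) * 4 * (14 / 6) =238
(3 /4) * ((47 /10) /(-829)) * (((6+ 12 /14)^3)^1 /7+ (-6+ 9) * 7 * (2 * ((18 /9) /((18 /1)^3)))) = -2526932393 /12897979920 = -0.20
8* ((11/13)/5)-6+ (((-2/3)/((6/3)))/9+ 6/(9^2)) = -8089/1755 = -4.61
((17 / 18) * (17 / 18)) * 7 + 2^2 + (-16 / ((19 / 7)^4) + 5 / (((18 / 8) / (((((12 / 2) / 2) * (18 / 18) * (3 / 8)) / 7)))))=3046180315 / 295568028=10.31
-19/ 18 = -1.06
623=623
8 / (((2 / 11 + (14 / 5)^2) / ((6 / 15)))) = 440 / 1103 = 0.40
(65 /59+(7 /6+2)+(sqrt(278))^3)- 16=-4153 /354+278 * sqrt(278)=4623.45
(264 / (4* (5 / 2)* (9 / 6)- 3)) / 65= 22 / 65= 0.34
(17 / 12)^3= 4913 / 1728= 2.84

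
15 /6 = 5 /2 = 2.50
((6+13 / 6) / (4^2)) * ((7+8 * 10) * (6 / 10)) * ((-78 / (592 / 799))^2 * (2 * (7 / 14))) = 4139406767223 / 14018560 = 295280.45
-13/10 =-1.30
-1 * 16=-16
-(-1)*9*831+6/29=216897/29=7479.21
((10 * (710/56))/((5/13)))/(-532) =-4615/7448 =-0.62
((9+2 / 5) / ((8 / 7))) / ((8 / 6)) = 987 / 160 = 6.17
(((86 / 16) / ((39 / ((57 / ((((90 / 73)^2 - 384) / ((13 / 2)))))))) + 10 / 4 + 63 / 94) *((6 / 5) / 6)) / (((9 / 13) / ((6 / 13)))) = 4654526353 / 11495651040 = 0.40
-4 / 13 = -0.31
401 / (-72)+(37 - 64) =-2345 / 72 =-32.57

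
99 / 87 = 33 / 29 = 1.14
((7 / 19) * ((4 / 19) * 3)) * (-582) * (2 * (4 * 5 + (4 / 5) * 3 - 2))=-9973152 / 1805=-5525.29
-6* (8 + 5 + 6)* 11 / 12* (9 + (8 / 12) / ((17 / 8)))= -99275 / 102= -973.28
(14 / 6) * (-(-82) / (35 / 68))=5576 / 15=371.73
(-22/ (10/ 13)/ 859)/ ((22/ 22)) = -143/ 4295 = -0.03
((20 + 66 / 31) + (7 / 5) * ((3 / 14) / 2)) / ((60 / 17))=234821 / 37200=6.31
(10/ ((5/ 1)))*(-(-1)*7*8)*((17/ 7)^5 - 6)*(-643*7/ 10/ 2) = -678501316/ 343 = -1978137.95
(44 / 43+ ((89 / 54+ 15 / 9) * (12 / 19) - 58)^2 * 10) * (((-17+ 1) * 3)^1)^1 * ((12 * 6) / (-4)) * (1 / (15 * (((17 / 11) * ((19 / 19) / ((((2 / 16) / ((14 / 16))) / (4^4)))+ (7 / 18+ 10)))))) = 27667576361216 / 42807078565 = 646.33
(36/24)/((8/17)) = 51/16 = 3.19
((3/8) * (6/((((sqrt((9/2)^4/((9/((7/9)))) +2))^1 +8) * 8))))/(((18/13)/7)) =182/425- 91 * sqrt(599)/6800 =0.10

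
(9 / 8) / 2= 9 / 16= 0.56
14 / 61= 0.23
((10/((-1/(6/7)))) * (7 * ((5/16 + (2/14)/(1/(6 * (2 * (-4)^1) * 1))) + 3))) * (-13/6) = -25805/56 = -460.80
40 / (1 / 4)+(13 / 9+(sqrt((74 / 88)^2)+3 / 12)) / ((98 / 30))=259975 / 1617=160.78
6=6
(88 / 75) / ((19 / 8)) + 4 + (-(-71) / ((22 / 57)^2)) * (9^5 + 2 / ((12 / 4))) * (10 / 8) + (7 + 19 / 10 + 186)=97053866244389 / 2758800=35179739.83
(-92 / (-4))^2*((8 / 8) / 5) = 529 / 5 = 105.80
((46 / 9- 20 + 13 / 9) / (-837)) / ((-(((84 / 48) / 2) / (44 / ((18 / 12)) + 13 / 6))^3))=-749.42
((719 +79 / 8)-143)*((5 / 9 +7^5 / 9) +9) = 8797499 / 8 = 1099687.38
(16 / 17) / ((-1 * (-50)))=8 / 425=0.02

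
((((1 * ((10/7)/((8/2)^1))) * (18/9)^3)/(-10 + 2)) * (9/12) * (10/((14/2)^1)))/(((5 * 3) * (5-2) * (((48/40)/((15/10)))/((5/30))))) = -25/14112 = -0.00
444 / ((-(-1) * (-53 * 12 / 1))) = -37 / 53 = -0.70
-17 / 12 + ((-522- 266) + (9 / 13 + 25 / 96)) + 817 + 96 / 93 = 29.57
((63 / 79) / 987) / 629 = 3 / 2335477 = 0.00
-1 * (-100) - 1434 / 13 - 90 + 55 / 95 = -24633 / 247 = -99.73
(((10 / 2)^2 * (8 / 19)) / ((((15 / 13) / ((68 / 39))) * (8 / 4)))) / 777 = 1360 / 132867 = 0.01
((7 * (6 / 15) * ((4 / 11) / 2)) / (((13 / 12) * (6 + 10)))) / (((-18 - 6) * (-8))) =7 / 45760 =0.00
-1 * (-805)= 805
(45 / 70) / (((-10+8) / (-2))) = 9 / 14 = 0.64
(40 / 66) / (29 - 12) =20 / 561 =0.04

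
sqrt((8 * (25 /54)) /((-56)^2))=5 * sqrt(3) /252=0.03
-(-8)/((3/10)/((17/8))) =170/3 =56.67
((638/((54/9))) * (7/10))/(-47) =-2233/1410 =-1.58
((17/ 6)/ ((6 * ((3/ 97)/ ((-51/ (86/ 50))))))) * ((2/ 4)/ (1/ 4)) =-700825/ 774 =-905.46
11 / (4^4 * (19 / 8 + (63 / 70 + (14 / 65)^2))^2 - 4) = 196356875 / 50340522176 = 0.00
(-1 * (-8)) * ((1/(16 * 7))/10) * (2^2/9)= 0.00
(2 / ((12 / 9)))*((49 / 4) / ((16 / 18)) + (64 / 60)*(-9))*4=2007 / 80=25.09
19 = 19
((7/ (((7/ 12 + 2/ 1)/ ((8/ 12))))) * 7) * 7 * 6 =16464/ 31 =531.10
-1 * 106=-106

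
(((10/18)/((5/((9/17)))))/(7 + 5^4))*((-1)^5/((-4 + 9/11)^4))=-14641/16122715000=-0.00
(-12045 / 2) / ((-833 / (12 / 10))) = 7227 / 833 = 8.68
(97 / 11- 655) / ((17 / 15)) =-106620 / 187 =-570.16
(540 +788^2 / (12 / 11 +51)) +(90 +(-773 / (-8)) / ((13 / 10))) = 376166093 / 29796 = 12624.72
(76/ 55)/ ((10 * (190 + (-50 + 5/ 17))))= 646/ 655875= 0.00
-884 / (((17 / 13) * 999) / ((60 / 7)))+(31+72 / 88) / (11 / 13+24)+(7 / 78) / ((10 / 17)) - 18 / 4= -19093401871 / 2153331180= -8.87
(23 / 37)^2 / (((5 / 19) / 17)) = 170867 / 6845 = 24.96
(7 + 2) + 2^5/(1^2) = 41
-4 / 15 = -0.27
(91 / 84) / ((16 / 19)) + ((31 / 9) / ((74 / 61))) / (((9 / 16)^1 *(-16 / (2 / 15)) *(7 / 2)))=25667017 / 20139840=1.27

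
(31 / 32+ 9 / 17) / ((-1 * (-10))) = 163 / 1088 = 0.15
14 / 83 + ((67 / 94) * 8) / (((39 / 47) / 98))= 2180458 / 3237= 673.60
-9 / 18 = -0.50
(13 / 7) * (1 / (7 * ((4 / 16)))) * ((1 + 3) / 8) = 26 / 49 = 0.53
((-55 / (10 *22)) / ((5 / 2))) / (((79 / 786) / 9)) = -3537 / 395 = -8.95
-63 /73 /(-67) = 63 /4891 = 0.01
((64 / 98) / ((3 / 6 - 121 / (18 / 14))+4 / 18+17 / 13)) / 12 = -624 / 1055803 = -0.00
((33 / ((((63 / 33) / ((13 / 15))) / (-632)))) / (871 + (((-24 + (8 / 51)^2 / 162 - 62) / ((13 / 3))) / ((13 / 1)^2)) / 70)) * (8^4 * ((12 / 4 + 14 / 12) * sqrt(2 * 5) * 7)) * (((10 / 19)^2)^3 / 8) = -1239466423852800000000 * sqrt(10) / 359219934799429243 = -10911.25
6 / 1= 6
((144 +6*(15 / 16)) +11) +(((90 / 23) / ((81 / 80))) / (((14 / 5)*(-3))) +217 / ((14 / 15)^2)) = 14232845 / 34776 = 409.27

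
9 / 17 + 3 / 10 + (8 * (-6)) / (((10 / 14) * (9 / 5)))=-18617 / 510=-36.50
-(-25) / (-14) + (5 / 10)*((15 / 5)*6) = 101 / 14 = 7.21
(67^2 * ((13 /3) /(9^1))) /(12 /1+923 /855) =5543915 /33549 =165.25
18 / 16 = 9 / 8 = 1.12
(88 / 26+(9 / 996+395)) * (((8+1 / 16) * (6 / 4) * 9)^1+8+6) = 6759224777 / 138112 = 48940.17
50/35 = 10/7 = 1.43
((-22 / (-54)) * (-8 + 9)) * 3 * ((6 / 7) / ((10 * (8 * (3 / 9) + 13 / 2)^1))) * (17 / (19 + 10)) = 34 / 5075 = 0.01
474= 474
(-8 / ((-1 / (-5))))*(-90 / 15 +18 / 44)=2460 / 11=223.64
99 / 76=1.30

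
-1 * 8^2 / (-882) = 32 / 441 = 0.07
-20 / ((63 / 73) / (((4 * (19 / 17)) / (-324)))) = 0.32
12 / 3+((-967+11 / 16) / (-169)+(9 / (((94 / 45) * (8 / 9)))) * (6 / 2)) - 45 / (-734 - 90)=79566843 / 3272516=24.31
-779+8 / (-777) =-605291 / 777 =-779.01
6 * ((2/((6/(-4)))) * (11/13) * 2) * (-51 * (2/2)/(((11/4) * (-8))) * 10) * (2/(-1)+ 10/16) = 5610/13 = 431.54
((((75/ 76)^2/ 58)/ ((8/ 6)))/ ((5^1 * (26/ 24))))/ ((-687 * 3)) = -1125/ 997318816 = -0.00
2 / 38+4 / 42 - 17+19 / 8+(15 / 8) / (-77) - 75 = -392822 / 4389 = -89.50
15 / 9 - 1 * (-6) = 23 / 3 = 7.67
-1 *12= -12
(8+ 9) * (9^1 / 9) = 17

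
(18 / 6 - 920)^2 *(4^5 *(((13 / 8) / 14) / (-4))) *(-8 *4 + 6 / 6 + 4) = 674633232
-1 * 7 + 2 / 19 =-131 / 19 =-6.89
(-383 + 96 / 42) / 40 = -533 / 56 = -9.52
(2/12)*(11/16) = 11/96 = 0.11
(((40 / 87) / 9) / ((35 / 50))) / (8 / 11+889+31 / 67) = 29480 / 359591967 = 0.00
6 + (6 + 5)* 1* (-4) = -38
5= 5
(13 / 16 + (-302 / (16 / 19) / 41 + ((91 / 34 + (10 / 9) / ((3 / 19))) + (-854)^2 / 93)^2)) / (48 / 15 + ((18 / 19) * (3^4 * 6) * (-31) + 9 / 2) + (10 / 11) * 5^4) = -8556765241988691269795 / 1901077230747584376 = -4501.01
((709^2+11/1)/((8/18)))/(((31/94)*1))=106319358/31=3429656.71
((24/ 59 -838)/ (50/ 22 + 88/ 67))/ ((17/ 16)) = -582737056/ 2650929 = -219.82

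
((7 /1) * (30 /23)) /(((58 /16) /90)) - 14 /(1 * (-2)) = 155869 /667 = 233.69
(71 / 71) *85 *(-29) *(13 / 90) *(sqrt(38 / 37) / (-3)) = 6409 *sqrt(1406) / 1998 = 120.28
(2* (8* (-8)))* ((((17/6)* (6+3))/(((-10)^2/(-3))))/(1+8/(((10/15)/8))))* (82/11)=200736/26675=7.53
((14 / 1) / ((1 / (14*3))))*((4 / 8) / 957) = 98 / 319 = 0.31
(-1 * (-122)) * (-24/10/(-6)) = 244/5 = 48.80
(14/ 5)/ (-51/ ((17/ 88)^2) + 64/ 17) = -119/ 57920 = -0.00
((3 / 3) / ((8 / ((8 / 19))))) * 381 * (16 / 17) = 6096 / 323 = 18.87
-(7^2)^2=-2401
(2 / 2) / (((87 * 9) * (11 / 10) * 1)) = 10 / 8613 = 0.00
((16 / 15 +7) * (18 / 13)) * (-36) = -26136 / 65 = -402.09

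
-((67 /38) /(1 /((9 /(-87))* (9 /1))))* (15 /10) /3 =1809 /2204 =0.82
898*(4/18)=1796/9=199.56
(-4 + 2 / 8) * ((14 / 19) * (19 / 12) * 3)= -105 / 8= -13.12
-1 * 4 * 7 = -28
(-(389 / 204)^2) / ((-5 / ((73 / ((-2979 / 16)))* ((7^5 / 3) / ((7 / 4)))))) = -106089942532 / 116225685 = -912.79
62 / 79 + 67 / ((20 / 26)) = 69429 / 790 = 87.88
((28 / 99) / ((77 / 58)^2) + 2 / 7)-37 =-3065147 / 83853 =-36.55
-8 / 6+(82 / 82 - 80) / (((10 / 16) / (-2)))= 3772 / 15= 251.47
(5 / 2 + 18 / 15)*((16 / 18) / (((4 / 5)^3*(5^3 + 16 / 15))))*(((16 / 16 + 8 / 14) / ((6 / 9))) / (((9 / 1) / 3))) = 50875 / 1270752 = 0.04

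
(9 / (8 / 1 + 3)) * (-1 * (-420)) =3780 / 11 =343.64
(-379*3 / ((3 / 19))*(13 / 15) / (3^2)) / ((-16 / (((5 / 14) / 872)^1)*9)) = 93613 / 47464704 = 0.00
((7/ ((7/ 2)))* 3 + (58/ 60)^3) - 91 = -2270611/ 27000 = -84.10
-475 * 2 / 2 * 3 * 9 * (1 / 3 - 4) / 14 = 47025 / 14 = 3358.93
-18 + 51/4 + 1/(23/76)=-179/92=-1.95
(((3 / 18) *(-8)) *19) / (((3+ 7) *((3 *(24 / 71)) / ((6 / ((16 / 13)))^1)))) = -17537 / 1440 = -12.18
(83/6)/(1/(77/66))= 581/36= 16.14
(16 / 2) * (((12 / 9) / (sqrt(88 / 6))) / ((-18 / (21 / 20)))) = -14 * sqrt(33) / 495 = -0.16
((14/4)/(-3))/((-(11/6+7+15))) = 7/143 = 0.05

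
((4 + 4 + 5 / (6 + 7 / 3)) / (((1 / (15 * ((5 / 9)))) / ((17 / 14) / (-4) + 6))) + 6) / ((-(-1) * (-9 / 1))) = -69593 / 1512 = -46.03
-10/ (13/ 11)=-110/ 13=-8.46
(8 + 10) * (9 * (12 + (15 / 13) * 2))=2317.85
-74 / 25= -2.96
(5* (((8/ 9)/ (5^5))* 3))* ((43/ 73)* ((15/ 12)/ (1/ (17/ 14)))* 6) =1462/ 63875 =0.02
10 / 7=1.43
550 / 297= 50 / 27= 1.85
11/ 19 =0.58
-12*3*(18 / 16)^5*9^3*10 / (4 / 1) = -1937102445 / 16384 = -118231.35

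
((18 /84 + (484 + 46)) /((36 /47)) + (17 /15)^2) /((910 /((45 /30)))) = 8738209 /7644000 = 1.14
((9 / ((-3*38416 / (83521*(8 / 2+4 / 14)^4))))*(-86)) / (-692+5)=-363629553750 / 1320139429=-275.45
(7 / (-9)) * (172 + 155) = -763 / 3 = -254.33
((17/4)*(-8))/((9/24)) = -272/3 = -90.67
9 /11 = 0.82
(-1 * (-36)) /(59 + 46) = 12 /35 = 0.34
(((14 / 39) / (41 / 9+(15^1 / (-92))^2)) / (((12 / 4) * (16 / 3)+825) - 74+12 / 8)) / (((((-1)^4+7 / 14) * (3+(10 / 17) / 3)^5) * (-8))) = -20442056071248 / 802493715336002539967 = -0.00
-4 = -4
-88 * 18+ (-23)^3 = -13751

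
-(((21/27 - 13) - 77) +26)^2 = -323761/81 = -3997.05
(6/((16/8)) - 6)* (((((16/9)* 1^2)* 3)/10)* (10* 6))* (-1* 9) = 864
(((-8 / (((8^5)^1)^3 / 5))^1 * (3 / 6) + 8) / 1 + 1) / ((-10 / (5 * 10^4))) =-49478023249916875 / 1099511627776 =-45000.00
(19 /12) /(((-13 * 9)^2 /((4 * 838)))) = 15922 /41067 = 0.39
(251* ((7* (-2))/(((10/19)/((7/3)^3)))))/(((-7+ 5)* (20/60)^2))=11450369/30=381678.97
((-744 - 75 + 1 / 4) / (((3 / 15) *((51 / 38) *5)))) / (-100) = 2489 / 408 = 6.10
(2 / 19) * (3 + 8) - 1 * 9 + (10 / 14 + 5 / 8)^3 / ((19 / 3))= -24901159 / 3336704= -7.46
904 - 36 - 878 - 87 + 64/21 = -1973/21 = -93.95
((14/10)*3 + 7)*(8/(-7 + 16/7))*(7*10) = -43904/33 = -1330.42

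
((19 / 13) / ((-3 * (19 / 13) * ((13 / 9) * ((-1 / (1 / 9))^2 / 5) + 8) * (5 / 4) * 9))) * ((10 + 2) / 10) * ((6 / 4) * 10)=-8 / 471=-0.02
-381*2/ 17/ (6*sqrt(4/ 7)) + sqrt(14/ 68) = -127*sqrt(7)/ 34 + sqrt(238)/ 34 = -9.43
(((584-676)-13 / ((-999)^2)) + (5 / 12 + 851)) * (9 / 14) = 3031594319 / 6209784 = 488.20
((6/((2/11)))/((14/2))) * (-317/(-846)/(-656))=-3487/1294944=-0.00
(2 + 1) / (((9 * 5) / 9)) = 3 / 5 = 0.60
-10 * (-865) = 8650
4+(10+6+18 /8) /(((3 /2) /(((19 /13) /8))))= 3883 /624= 6.22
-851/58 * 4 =-1702/29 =-58.69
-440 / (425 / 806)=-70928 / 85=-834.45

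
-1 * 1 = -1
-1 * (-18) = 18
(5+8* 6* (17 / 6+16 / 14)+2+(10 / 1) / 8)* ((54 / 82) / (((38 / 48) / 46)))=41544900 / 5453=7618.72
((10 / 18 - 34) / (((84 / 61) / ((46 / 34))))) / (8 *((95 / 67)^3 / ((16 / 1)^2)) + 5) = -145157848216 / 22481569845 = -6.46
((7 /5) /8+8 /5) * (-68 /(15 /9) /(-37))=3621 /1850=1.96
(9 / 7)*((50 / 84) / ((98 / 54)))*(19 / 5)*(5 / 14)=0.57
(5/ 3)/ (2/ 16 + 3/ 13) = 520/ 111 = 4.68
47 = 47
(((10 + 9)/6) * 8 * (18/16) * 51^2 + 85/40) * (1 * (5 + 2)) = 4151315/8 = 518914.38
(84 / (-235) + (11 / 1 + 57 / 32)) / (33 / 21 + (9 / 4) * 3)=653989 / 438040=1.49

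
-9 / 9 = -1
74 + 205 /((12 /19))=4783 /12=398.58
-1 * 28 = -28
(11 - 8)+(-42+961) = 922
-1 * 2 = -2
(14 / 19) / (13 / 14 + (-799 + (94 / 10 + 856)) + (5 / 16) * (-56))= 245 / 16568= 0.01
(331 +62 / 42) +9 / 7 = 333.76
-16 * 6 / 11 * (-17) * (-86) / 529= -140352 / 5819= -24.12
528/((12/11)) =484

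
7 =7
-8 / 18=-4 / 9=-0.44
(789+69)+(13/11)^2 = 103987/121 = 859.40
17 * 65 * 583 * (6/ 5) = 773058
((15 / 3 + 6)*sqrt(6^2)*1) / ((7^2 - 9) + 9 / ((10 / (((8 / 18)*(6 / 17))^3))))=2431935 / 1474028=1.65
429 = 429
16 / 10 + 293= 1473 / 5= 294.60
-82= -82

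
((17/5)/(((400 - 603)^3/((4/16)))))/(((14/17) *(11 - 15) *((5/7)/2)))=289/3346170800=0.00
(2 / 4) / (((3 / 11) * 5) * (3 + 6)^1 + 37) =11 / 1084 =0.01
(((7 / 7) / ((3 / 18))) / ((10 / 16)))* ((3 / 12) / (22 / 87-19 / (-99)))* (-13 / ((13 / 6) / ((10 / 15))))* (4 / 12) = -45936 / 6385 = -7.19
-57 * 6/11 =-342/11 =-31.09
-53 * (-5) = 265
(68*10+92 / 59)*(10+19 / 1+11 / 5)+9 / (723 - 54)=21264.66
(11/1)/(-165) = -1/15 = -0.07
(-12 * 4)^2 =2304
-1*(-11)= 11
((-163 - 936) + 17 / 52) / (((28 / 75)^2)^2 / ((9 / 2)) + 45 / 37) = -601950962109375 / 668716758788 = -900.16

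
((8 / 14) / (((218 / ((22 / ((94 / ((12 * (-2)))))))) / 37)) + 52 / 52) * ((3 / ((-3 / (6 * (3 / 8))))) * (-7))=146925 / 20492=7.17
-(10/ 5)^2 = -4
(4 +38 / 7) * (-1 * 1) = -66 / 7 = -9.43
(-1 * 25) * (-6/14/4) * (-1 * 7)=-75/4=-18.75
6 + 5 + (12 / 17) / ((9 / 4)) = 11.31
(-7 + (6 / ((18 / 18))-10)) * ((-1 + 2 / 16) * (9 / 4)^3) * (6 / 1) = 168399 / 256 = 657.81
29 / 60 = 0.48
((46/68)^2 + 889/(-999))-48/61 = -1.22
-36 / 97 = -0.37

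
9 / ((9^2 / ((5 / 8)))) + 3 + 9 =12.07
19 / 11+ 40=459 / 11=41.73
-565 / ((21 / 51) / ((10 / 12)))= -48025 / 42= -1143.45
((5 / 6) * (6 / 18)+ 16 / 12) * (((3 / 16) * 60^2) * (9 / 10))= 3915 / 4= 978.75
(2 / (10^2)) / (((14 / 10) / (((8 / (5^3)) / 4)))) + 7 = 30626 / 4375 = 7.00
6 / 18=1 / 3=0.33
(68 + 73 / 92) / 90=6329 / 8280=0.76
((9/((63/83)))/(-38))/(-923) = 83/245518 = 0.00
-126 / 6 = -21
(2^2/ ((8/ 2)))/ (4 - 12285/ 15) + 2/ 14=808/ 5705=0.14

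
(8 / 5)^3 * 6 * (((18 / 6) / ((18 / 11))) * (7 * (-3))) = -118272 / 125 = -946.18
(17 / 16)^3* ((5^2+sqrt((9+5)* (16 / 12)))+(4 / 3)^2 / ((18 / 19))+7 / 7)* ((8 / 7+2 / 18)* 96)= 388127* sqrt(42) / 4032+438195383 / 108864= 4649.01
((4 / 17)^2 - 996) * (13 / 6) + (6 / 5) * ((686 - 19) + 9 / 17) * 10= 5074094 / 867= 5852.47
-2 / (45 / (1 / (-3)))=2 / 135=0.01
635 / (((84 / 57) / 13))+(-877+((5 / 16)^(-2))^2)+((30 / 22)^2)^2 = 1238279320253 / 256217500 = 4832.92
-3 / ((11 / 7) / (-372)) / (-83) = -7812 / 913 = -8.56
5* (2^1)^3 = 40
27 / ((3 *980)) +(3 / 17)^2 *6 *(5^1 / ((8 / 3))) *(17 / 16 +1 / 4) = 2125341 / 4531520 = 0.47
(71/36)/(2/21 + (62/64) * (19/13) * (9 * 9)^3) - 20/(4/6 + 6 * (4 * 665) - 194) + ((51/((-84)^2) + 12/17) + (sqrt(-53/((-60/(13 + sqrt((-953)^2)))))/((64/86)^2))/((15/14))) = 147492821110724911/207198129406803920 + 12943 * sqrt(85330)/76800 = 49.94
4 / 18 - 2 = -16 / 9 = -1.78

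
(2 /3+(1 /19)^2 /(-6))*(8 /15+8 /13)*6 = 8288 /1805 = 4.59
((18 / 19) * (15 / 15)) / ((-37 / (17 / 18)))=-17 / 703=-0.02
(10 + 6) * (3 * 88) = 4224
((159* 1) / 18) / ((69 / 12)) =106 / 69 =1.54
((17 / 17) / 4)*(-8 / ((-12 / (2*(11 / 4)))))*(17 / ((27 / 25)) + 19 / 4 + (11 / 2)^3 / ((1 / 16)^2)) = 50623639 / 1296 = 39061.45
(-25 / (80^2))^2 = 1 / 65536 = 0.00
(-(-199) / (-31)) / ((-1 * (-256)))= -199 / 7936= -0.03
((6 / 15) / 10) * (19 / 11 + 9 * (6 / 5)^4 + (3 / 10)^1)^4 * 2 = 6549758340330802589521 / 446807861328125000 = 14659.00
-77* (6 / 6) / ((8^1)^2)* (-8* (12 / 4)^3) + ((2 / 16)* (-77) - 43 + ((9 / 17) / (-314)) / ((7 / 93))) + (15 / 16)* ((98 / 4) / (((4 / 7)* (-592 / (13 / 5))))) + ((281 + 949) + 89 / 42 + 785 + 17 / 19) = 179554303715677 / 80696211456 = 2225.06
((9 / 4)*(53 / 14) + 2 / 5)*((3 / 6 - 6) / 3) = -27467 / 1680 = -16.35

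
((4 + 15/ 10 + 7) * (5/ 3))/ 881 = 125/ 5286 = 0.02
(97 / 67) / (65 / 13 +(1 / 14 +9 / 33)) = 14938 / 55141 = 0.27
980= 980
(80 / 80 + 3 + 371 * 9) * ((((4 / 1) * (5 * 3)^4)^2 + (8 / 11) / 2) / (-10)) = -753961415631686 / 55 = -13708389375121.56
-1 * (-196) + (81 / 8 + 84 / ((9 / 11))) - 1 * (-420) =728.79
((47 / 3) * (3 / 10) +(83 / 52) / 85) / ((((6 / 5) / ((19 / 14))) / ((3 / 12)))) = 396283 / 297024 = 1.33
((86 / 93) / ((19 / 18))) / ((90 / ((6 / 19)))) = 172 / 55955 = 0.00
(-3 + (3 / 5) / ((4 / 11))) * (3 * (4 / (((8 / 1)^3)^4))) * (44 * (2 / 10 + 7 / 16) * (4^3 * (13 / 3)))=-196911 / 107374182400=-0.00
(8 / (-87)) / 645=-8 / 56115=-0.00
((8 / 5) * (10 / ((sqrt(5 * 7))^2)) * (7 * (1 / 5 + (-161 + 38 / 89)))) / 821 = -1141856 / 1826725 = -0.63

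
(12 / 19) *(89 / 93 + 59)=22304 / 589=37.87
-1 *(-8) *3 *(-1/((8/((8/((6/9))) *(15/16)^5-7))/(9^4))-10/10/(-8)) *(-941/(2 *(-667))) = -8206541435739/349700096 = -23467.37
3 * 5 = 15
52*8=416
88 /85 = 1.04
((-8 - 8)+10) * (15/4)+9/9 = -43/2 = -21.50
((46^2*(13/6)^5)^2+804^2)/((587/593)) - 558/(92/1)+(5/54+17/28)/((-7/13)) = 25784040584310289766815/2500083641664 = 10313271186.06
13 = 13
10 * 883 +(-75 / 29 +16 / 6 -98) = 759691 / 87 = 8732.08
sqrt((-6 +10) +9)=sqrt(13)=3.61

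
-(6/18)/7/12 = -1/252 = -0.00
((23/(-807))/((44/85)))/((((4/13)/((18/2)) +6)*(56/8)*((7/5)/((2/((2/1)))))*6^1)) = -127075/818909168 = -0.00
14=14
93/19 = 4.89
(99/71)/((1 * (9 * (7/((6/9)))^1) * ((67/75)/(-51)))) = -28050/33299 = -0.84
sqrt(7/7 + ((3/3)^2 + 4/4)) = sqrt(3) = 1.73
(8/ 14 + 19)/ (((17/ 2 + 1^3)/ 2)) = 548/ 133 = 4.12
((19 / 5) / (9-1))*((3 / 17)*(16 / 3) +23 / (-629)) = 10811 / 25160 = 0.43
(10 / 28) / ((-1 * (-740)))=0.00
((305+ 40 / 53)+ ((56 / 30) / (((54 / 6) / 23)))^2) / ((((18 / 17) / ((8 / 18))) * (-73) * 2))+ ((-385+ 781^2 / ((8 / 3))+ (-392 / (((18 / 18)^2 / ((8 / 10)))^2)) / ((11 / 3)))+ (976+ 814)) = 115636743904159589 / 502613278200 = 230071.01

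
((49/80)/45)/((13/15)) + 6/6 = 1.02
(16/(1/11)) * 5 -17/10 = 878.30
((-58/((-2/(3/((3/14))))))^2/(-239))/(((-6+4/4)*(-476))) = -5887/20315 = -0.29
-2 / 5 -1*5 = -27 / 5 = -5.40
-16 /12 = -4 /3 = -1.33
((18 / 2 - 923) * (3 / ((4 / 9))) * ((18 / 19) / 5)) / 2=-111051 / 190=-584.48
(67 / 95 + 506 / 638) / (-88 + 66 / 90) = -12384 / 721259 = -0.02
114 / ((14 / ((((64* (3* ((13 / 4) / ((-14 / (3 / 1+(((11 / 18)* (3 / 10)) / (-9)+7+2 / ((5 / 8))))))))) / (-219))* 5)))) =3515798 / 32193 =109.21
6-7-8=-9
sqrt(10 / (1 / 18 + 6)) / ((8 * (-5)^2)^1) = 3 * sqrt(545) / 10900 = 0.01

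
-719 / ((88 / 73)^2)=-3831551 / 7744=-494.78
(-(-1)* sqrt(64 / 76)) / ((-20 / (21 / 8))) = -0.12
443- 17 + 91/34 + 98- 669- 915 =-35949/34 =-1057.32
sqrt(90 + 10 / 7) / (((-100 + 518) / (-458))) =-1832 * sqrt(70) / 1463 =-10.48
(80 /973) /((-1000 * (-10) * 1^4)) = 1 /121625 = 0.00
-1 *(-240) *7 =1680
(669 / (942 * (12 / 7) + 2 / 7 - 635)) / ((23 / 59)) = 92099 / 52601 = 1.75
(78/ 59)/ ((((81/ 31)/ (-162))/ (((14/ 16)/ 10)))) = -8463/ 1180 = -7.17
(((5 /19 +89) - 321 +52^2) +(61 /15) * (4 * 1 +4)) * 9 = 2141601 /95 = 22543.17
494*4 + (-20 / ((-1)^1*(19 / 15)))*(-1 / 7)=262508 / 133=1973.74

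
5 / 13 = 0.38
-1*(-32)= 32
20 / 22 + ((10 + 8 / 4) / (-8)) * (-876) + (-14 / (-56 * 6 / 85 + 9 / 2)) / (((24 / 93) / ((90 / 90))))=80239 / 66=1215.74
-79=-79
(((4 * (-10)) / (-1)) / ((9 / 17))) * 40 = 27200 / 9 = 3022.22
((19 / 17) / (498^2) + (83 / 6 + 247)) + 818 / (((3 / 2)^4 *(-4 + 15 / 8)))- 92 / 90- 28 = 29553797077 / 189723060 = 155.77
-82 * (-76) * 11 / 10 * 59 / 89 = 2022284 / 445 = 4544.46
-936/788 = -234/197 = -1.19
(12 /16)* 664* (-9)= -4482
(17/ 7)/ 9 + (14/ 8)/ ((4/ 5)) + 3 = 5501/ 1008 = 5.46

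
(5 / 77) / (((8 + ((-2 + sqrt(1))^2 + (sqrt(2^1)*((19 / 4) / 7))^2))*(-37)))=-0.00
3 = 3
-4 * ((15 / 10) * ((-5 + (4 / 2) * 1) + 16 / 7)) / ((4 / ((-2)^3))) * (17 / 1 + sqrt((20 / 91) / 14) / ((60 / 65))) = -1020 / 7-5 * sqrt(130) / 49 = -146.88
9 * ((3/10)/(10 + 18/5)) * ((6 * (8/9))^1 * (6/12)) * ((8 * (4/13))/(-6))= -0.22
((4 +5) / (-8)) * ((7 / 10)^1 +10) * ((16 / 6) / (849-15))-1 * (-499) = 1387113 / 2780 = 498.96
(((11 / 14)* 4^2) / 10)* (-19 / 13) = -836 / 455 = -1.84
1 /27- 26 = -25.96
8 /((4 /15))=30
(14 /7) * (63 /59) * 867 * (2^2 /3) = 2468.75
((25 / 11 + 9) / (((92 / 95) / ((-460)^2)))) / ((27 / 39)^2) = 4578886000 / 891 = 5139041.53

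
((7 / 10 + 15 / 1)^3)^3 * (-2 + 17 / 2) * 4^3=753425342124281644441 / 31250000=24109610947977.01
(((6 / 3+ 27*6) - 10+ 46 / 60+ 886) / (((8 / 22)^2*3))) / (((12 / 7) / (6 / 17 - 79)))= -35358142897 / 293760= -120364.05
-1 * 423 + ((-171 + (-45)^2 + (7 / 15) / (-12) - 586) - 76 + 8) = 139853 / 180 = 776.96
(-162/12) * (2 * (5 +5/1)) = -270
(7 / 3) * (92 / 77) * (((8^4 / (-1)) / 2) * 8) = -1507328 / 33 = -45676.61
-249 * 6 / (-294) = 249 / 49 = 5.08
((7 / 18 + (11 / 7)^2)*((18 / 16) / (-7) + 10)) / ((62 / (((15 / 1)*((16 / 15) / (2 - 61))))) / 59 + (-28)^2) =1389071 / 38531934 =0.04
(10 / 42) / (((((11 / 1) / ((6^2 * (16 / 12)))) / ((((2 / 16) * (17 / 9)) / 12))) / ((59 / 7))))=5015 / 29106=0.17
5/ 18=0.28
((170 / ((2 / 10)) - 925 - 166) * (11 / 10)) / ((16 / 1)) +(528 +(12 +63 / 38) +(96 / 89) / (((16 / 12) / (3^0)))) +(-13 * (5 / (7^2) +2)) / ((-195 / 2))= 4185467185 / 7954464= 526.18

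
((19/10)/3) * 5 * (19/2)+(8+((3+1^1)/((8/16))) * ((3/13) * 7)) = 7957/156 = 51.01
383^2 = 146689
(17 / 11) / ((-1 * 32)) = -17 / 352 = -0.05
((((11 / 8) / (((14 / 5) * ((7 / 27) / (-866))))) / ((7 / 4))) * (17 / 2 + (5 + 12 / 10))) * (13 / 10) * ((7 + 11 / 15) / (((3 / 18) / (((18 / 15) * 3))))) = -2618059158 / 875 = -2992067.61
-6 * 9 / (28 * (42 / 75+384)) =-675 / 134596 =-0.01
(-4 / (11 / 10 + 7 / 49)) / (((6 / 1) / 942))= -505.29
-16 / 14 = -8 / 7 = -1.14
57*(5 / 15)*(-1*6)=-114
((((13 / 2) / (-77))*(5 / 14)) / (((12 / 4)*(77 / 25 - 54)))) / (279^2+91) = 1625 / 641673696048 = 0.00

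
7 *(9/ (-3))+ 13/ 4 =-17.75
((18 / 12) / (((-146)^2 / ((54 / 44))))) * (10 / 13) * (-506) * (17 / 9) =-17595 / 277108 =-0.06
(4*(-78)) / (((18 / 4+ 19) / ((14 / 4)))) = -2184 / 47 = -46.47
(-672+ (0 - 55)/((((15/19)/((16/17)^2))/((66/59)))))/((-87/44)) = 555955840/1483437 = 374.78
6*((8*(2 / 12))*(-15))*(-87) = 10440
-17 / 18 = -0.94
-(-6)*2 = 12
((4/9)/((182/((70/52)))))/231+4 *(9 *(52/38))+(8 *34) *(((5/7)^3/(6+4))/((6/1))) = 16654778219/327107781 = 50.92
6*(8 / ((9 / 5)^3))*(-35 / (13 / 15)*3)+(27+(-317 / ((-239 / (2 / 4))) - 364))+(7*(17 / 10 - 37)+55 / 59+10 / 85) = -664516890386 / 420703335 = -1579.54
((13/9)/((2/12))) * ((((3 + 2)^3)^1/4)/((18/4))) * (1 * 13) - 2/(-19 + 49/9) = 782.55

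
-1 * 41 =-41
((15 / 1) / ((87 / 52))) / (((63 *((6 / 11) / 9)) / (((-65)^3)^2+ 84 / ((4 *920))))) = 9922109250628003 / 56028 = 177091976344.47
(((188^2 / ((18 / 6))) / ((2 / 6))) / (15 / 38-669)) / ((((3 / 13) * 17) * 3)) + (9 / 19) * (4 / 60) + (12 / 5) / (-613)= -1010516979379 / 226375226685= -4.46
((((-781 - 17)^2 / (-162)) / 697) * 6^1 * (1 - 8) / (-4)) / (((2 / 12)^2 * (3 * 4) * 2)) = -88.83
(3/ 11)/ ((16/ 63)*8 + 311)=189/ 216931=0.00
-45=-45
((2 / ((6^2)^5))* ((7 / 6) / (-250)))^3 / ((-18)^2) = -0.00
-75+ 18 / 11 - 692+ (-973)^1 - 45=-19617 / 11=-1783.36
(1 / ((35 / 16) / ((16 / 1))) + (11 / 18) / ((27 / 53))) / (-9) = -144821 / 153090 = -0.95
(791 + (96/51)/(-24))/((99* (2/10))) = 18335/459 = 39.95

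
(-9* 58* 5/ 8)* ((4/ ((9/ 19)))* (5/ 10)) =-2755/ 2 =-1377.50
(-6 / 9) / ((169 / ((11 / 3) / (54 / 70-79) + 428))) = -3515207 / 2082249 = -1.69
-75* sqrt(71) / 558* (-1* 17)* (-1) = -425* sqrt(71) / 186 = -19.25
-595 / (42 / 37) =-3145 / 6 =-524.17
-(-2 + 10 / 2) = -3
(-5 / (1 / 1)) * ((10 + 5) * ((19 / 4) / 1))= -1425 / 4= -356.25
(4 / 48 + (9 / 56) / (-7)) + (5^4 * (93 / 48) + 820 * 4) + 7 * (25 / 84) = 10567727 / 2352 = 4493.08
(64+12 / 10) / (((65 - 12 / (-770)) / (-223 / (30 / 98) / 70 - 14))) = -45949211 / 1877325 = -24.48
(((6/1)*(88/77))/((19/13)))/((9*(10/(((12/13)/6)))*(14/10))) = 16/2793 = 0.01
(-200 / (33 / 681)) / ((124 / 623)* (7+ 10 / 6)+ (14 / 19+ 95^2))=-1612199400 / 3526316167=-0.46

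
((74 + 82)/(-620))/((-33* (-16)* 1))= -13/27280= -0.00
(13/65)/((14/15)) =3/14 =0.21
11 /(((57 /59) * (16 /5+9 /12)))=12980 /4503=2.88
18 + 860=878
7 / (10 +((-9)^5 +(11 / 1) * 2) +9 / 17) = -119 / 1003280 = -0.00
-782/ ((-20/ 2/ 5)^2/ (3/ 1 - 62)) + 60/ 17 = 392293/ 34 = 11538.03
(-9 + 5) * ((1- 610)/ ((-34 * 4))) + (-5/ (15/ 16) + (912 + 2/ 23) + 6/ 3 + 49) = 2204869/ 2346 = 939.84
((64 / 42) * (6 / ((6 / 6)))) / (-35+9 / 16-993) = -1024 / 115073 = -0.01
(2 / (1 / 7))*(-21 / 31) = -294 / 31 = -9.48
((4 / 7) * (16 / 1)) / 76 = 16 / 133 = 0.12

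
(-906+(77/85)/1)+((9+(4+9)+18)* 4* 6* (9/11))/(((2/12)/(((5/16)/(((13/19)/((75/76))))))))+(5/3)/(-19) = 844527092/692835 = 1218.94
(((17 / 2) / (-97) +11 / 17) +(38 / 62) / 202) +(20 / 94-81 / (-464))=106942736997 / 112595118352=0.95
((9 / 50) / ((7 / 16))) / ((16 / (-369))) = -3321 / 350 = -9.49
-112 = -112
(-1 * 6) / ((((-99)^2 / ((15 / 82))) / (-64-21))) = 425 / 44649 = 0.01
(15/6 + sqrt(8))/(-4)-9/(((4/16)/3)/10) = -8645/8-sqrt(2)/2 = -1081.33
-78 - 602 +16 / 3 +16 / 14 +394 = -5870 / 21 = -279.52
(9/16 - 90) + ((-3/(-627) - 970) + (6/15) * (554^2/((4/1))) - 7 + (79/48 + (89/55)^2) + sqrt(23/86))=sqrt(1978)/86 + 40870837991/1379400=29629.95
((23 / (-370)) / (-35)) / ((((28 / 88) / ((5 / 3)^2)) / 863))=218339 / 16317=13.38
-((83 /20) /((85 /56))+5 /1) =-3287 /425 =-7.73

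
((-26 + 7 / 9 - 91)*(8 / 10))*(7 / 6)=-14644 / 135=-108.47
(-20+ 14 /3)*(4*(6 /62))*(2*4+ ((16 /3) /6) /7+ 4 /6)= -101936 /1953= -52.19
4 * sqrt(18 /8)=6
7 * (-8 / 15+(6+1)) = 679 / 15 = 45.27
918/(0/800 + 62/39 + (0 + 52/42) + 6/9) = 262.70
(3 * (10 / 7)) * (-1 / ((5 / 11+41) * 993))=-55 / 528276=-0.00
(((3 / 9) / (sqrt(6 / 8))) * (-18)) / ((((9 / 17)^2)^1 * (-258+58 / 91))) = 26299 * sqrt(3) / 474255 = 0.10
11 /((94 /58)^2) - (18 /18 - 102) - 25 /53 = 104.72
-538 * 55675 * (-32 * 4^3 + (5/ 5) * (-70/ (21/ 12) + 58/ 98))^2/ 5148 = -156682113386815175/ 6180174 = -25352378976.19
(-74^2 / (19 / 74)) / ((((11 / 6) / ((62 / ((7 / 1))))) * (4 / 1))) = -25759.28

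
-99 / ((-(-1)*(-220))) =9 / 20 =0.45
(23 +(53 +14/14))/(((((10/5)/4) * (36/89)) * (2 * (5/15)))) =6853/12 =571.08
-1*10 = -10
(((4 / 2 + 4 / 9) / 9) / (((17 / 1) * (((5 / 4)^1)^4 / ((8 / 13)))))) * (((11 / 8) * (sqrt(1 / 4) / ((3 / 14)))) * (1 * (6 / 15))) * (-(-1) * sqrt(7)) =867328 * sqrt(7) / 167821875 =0.01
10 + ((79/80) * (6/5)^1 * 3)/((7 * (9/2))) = 7079/700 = 10.11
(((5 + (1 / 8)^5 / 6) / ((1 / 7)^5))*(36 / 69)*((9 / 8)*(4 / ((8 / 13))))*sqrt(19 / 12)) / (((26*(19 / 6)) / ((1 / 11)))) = 7826196357*sqrt(57) / 132644864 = 445.45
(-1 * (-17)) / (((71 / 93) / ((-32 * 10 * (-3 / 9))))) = 168640 / 71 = 2375.21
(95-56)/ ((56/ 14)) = 39/ 4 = 9.75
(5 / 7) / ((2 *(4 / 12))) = 15 / 14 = 1.07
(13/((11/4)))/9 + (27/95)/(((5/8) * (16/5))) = 12553/18810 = 0.67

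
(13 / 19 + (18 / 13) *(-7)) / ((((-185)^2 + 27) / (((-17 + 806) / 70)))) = -0.00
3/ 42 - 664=-9295/ 14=-663.93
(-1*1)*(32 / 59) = -32 / 59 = -0.54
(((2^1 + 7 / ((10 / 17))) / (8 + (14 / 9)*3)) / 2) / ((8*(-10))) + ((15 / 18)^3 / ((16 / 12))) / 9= 203723 / 4924800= 0.04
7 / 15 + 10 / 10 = 1.47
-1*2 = -2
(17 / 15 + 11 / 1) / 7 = 26 / 15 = 1.73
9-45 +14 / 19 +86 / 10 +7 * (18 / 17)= -31091 / 1615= -19.25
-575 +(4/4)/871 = -575.00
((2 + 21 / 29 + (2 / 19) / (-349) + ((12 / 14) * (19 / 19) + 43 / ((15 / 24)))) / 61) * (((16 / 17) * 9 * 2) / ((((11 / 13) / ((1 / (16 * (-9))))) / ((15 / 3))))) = -12666098822 / 15354882851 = -0.82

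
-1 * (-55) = 55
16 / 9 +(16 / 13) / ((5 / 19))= 3776 / 585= 6.45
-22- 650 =-672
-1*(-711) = 711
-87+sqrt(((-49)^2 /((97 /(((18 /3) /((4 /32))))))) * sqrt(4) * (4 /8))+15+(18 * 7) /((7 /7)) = 196 * sqrt(291) /97+54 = 88.47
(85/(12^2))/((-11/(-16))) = 85/99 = 0.86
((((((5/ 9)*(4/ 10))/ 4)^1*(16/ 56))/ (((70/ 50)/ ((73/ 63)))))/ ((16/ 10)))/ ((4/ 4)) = 1825/ 222264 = 0.01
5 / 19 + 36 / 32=211 / 152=1.39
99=99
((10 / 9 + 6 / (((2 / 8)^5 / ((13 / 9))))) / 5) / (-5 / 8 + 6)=639056 / 1935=330.26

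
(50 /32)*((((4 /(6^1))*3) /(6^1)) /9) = 0.06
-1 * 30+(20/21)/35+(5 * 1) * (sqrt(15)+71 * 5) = 5 * sqrt(15)+256519/147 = 1764.39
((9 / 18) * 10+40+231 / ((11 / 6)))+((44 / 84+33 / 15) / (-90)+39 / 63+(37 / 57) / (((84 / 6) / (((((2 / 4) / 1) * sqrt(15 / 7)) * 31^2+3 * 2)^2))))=35557 * sqrt(105) / 931+116195721923 / 5027400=23503.84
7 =7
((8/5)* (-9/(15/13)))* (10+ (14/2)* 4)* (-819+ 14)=1908816/5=381763.20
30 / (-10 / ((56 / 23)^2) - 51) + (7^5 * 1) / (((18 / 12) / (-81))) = -74977788354 / 82613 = -907578.57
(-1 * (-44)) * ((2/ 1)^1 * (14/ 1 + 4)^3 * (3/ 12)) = 128304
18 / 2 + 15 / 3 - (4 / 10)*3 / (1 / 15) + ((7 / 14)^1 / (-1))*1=-9 / 2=-4.50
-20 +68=48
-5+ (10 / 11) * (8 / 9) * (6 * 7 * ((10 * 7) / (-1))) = -78565 / 33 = -2380.76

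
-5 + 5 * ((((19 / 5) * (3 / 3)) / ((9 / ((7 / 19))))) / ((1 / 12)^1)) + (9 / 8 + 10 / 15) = 49 / 8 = 6.12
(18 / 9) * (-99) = -198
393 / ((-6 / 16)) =-1048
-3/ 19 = -0.16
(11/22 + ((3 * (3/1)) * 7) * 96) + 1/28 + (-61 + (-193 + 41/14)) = 162329/28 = 5797.46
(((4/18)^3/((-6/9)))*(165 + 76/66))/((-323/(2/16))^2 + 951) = -21932/53550938133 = -0.00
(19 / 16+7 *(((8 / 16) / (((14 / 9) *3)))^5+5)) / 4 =9.05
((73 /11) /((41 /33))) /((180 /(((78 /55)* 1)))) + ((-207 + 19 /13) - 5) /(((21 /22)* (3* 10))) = -19286477 /2638350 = -7.31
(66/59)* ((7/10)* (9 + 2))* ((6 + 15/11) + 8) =39039/295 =132.34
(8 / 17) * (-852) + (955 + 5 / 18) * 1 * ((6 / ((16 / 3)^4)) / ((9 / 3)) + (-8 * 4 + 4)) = -272196744629 / 10027008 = -27146.36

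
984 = 984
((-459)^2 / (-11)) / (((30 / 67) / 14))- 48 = -32939103 / 55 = -598892.78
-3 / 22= -0.14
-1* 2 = -2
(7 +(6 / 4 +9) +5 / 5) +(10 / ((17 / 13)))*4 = 1669 / 34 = 49.09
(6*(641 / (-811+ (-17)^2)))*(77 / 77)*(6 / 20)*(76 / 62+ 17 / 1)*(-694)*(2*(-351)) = -17644244202 / 899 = -19626523.03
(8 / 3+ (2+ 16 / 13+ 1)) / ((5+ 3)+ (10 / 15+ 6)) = 269 / 572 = 0.47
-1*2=-2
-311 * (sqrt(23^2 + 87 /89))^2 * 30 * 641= -282089639040 /89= -3169546506.07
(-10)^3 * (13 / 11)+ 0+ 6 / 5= -64934 / 55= -1180.62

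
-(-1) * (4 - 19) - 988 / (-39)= 31 / 3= 10.33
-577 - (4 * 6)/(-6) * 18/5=-2813/5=-562.60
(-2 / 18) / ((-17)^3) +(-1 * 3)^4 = 3581578 / 44217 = 81.00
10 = 10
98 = 98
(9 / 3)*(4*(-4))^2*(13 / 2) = 4992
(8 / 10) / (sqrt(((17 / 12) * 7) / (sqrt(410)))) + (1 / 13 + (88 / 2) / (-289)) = -283 / 3757 + 8 * sqrt(357) * 410^(1 / 4) / 595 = 1.07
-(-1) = 1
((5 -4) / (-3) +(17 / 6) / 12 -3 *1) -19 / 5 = -2483 / 360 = -6.90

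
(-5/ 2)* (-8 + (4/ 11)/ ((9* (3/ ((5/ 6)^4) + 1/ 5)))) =19.98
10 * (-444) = -4440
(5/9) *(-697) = -3485/9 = -387.22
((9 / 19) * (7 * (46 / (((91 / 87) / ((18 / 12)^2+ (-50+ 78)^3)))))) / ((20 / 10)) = 1581496353 / 988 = 1600704.81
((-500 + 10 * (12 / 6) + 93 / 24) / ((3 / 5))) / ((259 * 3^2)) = -19045 / 55944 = -0.34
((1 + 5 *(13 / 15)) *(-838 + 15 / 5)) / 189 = -23.56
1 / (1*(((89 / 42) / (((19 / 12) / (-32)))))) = -0.02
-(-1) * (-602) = -602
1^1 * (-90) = -90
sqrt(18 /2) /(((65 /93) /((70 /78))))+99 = 102.85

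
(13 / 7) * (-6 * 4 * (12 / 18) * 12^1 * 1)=-2496 / 7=-356.57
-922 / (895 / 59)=-54398 / 895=-60.78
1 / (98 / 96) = 48 / 49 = 0.98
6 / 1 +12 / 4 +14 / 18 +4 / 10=458 / 45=10.18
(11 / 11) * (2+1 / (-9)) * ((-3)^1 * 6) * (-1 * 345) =11730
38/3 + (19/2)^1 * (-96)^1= -2698/3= -899.33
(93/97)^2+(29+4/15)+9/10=1754923/56454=31.09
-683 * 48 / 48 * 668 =-456244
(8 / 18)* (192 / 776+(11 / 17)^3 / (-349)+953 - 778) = 38862647008 / 498959367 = 77.89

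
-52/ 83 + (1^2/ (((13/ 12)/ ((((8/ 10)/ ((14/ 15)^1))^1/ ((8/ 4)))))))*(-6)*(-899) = 16112540/ 7553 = 2133.26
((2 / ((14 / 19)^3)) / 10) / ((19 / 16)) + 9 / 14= 3649 / 3430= 1.06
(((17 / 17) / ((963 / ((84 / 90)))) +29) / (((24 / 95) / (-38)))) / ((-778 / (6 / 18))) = 151229759 / 80915112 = 1.87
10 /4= 2.50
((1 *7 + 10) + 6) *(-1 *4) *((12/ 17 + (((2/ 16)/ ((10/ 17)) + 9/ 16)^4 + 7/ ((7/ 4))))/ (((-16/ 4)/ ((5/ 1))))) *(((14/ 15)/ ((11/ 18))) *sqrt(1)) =106501430931/ 119680000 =889.88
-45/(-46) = 45/46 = 0.98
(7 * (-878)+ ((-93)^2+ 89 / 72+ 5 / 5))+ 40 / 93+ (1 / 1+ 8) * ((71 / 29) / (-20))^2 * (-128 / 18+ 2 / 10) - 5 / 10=1175181990221 / 469278000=2504.23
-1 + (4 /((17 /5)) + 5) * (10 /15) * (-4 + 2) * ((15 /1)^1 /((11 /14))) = -29587 /187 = -158.22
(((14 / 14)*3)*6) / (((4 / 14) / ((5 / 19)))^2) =11025 / 722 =15.27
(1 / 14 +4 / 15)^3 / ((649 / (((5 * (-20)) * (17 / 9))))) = -6084487 / 540935010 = -0.01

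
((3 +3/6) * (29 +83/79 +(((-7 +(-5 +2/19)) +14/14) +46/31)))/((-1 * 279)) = -6722723/25964298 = -0.26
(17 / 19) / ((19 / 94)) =1598 / 361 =4.43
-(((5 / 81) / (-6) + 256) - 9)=-246.99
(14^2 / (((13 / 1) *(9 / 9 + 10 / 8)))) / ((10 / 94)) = 36848 / 585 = 62.99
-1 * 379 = -379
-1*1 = -1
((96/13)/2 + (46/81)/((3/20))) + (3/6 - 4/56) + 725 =16206770/22113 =732.91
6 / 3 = 2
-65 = -65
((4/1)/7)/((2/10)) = 20/7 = 2.86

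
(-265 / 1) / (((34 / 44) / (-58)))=338140 / 17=19890.59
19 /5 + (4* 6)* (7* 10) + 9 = 8464 /5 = 1692.80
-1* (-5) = 5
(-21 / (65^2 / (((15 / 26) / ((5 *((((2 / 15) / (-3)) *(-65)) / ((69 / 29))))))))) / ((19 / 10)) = -39123 / 157371110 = -0.00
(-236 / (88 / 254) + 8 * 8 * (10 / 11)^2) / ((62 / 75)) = -5701725 / 7502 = -760.03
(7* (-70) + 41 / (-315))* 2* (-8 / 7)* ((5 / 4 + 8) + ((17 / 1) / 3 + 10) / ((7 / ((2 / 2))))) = 119189852 / 9261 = 12870.08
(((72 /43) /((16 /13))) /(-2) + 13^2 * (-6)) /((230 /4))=-34905 /1978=-17.65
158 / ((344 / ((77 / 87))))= 6083 / 14964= 0.41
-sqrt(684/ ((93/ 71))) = -2 * sqrt(125457)/ 31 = -22.85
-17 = -17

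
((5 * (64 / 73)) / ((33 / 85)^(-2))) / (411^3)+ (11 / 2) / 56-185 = -16851275988585707 / 91136361524880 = -184.90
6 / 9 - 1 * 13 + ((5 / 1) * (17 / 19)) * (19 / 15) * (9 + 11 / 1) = 101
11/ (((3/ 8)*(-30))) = -44/ 45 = -0.98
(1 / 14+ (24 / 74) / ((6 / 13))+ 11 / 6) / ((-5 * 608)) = -1013 / 1181040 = -0.00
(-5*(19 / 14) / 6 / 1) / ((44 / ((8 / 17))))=-0.01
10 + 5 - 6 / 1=9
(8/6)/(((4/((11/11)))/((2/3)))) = 2/9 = 0.22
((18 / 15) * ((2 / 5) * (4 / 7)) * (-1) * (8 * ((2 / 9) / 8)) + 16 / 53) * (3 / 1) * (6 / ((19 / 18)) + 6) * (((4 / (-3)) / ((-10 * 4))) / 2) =124024 / 881125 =0.14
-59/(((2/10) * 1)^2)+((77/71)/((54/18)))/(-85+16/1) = -21678152/14697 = -1475.01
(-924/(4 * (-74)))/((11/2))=21/37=0.57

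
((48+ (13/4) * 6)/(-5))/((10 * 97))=-27/1940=-0.01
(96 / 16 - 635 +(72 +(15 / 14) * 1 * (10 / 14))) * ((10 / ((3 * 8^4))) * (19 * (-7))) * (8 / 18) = 5178545 / 193536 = 26.76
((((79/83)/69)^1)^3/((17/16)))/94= 3944312/150081903290817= 0.00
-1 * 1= -1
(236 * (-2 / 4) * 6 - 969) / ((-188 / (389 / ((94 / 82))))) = 26746473 / 8836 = 3026.99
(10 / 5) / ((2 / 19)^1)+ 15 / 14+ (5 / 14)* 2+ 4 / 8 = 149 / 7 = 21.29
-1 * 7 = -7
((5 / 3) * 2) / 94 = 5 / 141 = 0.04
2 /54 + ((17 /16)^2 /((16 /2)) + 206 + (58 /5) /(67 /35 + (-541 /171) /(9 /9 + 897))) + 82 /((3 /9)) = 8973141059869 /19581364224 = 458.25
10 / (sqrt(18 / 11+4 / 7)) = sqrt(13090) / 17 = 6.73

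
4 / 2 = 2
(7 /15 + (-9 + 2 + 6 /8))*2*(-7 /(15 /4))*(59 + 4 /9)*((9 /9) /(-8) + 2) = 259903 /108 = 2406.51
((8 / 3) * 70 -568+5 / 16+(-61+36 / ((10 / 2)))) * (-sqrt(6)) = 104357 * sqrt(6) / 240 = 1065.09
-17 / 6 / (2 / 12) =-17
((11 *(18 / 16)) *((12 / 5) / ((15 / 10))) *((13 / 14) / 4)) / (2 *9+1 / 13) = 16731 / 65800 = 0.25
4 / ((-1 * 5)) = -4 / 5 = -0.80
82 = 82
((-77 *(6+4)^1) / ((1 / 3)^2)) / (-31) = 6930 / 31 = 223.55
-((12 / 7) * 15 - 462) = 3054 / 7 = 436.29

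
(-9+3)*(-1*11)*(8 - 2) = 396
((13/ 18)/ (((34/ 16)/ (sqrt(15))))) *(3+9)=208 *sqrt(15)/ 51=15.80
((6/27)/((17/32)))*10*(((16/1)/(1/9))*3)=1807.06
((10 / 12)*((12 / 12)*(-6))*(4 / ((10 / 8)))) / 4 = -4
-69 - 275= -344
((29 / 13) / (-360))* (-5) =0.03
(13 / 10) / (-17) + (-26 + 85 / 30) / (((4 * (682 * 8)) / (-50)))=-130193 / 5565120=-0.02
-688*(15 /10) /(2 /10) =-5160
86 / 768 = 43 / 384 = 0.11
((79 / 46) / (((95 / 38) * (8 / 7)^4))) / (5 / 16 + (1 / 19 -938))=-3603901 / 8391607040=-0.00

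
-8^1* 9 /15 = -24 /5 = -4.80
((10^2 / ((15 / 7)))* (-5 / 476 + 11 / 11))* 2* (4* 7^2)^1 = 307720 / 17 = 18101.18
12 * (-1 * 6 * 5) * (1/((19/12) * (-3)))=1440/19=75.79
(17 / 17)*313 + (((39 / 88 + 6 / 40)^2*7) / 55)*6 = 1667842541 / 5324000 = 313.27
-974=-974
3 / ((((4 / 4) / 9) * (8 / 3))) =81 / 8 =10.12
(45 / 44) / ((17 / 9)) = 405 / 748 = 0.54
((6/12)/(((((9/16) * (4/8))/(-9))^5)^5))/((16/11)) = -14621507953634074601941877663083790336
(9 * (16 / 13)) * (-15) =-2160 / 13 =-166.15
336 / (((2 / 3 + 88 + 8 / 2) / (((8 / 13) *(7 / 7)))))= 4032 / 1807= 2.23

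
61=61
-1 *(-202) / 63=202 / 63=3.21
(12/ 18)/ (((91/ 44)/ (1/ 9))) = 88/ 2457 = 0.04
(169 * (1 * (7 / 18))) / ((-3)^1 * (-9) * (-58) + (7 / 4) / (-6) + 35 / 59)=-279188 / 6651087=-0.04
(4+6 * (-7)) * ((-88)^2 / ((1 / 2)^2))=-1177088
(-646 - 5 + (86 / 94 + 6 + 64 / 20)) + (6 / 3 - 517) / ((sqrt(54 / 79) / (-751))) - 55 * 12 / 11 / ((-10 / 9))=-137918 / 235 + 386765 * sqrt(474) / 18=467217.01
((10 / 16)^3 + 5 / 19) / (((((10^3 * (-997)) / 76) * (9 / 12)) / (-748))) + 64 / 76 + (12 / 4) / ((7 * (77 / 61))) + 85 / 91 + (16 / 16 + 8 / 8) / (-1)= 32760011959 / 212373761600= 0.15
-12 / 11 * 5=-60 / 11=-5.45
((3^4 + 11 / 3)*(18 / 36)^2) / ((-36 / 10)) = -635 / 108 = -5.88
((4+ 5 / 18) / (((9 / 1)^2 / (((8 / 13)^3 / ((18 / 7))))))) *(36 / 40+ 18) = 241472 / 2669355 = 0.09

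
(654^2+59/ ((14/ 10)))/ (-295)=-1450.03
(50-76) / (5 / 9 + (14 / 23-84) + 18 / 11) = 59202 / 184891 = 0.32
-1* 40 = -40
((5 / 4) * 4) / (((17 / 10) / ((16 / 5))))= 160 / 17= 9.41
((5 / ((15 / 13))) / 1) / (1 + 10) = 13 / 33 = 0.39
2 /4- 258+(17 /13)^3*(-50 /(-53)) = -255.39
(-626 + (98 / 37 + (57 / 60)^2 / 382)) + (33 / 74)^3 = -4823896642367 / 7739778400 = -623.26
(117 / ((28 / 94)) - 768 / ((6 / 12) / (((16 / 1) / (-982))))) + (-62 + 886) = 8536217 / 6874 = 1241.81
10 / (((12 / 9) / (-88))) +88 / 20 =-655.60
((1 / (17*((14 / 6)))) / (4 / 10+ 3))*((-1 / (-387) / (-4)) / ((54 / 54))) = -5 / 1043868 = -0.00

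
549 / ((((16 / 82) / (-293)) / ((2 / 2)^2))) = -6595137 / 8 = -824392.12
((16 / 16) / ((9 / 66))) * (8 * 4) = 704 / 3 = 234.67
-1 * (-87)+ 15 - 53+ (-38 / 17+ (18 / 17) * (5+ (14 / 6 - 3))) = 873 / 17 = 51.35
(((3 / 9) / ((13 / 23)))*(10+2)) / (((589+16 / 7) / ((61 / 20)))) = 9821 / 269035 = 0.04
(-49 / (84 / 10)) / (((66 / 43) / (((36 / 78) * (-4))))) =3010 / 429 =7.02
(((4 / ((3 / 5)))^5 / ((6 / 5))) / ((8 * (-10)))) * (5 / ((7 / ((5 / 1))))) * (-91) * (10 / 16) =20312500 / 729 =27863.51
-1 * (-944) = 944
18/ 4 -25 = -41/ 2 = -20.50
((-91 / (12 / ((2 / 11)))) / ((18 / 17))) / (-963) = 1547 / 1144044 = 0.00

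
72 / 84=0.86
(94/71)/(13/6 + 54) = 564/23927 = 0.02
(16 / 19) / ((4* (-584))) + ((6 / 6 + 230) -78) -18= 374489 / 2774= 135.00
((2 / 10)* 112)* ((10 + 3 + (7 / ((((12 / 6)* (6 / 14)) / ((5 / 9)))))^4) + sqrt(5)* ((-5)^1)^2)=560* sqrt(5) + 25994782471 / 2657205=11034.95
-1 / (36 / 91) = -91 / 36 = -2.53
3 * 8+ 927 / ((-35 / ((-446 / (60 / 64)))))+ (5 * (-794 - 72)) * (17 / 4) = -2022427 / 350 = -5778.36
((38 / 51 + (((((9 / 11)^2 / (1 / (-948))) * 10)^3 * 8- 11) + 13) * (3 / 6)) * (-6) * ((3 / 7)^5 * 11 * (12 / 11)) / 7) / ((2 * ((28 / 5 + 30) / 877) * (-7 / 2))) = -1181047469462596526786392860 / 2207401427522599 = -535039732572.84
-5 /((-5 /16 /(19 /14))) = 152 /7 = 21.71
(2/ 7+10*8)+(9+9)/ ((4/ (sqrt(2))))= 9*sqrt(2)/ 2+562/ 7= 86.65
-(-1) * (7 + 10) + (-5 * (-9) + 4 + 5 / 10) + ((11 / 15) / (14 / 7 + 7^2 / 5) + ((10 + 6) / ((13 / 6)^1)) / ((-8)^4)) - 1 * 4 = 18426835 / 294528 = 62.56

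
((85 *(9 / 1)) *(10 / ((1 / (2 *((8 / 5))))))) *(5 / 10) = 12240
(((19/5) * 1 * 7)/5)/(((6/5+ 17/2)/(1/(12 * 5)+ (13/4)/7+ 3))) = 1.91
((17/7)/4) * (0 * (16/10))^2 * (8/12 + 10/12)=0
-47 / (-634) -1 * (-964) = 611223 / 634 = 964.07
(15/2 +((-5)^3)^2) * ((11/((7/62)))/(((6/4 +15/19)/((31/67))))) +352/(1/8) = 12673989218/40803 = 310614.15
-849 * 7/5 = -5943/5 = -1188.60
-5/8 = -0.62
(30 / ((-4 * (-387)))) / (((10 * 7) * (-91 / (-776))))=194 / 82173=0.00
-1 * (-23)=23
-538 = -538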